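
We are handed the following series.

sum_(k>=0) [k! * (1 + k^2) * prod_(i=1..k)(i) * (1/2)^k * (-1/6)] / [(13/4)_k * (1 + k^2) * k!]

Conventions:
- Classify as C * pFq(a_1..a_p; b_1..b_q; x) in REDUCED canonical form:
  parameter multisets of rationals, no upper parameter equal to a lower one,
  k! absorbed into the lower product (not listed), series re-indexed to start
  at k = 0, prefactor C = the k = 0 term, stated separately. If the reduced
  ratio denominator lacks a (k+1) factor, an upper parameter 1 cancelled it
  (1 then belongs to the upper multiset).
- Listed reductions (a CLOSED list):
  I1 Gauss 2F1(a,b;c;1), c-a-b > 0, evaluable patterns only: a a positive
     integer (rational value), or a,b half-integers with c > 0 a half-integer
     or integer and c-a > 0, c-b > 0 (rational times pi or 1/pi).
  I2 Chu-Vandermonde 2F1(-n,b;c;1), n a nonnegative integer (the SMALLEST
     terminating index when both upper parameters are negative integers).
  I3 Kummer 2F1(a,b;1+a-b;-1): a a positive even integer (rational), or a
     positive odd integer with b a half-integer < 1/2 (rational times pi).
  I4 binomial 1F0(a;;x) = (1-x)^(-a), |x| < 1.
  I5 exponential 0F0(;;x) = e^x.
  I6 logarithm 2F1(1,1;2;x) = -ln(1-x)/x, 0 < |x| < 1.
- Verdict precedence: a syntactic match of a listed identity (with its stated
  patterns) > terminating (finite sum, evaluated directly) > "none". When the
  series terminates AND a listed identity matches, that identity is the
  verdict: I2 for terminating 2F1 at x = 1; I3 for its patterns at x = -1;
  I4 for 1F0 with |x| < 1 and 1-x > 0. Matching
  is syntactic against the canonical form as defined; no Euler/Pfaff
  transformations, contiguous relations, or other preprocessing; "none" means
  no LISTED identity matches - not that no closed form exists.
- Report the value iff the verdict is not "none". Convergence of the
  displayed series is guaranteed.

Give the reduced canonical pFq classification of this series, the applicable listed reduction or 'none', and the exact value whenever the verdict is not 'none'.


Reduced: x = 1/2, 2F1, upper = {1, 1}, lower = {13/4}, C = -1/6. Verdict: none. No listed pattern accepts 2F1(1, 1; 13/4; 1/2).

The tell: from the first term -1/6: the factor k^2 + 1 cancels (top and bottom), leaving C = -1/6, x = 1/2.
Step ratio: r(k) = (1/2) * (k+1) (k+1) / [(k+13/4) (k+1)] - rational in k. x = (1/2); t_0 = -1/6; negate the roots.


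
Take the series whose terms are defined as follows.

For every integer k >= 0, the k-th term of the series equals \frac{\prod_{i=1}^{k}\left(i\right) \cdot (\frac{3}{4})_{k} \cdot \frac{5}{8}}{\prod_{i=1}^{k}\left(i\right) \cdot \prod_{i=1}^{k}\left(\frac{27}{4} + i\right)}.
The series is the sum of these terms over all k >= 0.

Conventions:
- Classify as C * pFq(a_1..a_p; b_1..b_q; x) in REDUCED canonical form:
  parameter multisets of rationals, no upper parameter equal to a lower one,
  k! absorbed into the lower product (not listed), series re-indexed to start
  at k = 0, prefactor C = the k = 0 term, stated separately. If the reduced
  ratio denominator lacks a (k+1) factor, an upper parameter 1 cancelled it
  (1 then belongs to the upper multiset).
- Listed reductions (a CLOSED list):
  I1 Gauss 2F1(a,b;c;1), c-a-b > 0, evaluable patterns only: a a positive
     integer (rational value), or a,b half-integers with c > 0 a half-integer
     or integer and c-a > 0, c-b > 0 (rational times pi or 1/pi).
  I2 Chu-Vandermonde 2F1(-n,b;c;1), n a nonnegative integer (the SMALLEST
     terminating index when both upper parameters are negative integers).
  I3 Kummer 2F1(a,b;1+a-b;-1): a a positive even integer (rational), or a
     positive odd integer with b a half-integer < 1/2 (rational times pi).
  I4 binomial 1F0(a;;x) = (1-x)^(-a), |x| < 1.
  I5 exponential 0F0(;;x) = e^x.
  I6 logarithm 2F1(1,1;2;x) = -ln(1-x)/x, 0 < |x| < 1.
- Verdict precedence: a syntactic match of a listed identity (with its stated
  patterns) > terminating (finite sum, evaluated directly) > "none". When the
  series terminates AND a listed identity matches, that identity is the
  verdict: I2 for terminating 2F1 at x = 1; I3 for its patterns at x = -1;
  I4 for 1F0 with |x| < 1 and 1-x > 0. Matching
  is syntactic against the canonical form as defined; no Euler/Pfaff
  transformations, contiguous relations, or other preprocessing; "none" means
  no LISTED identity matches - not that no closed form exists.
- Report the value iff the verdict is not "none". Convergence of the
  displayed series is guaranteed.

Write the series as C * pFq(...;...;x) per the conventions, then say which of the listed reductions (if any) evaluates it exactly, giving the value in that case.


Prefactor \frac{5}{8}, argument 1: 2F1 with upper {\frac{3}{4}, 1} over lower {\frac{31}{4}}. Verdict: the Gauss summation I1 applies (x = 1: the Gamma ratio telescopes since c-a-b = 6 > 0 and a = 1 in Z>0). Its exact value is \frac{45}{64}.

The tell: from the first term \frac{5}{8}: the product of the first k integers (C = 5/8) is k!.
Step ratio: r(k) = 1 * (k+\frac{3}{4}) (k+1) / [(k+\frac{31}{4}) (k+1)] - rational; roots negated = parameters, x = 1, C = \frac{5}{8}.


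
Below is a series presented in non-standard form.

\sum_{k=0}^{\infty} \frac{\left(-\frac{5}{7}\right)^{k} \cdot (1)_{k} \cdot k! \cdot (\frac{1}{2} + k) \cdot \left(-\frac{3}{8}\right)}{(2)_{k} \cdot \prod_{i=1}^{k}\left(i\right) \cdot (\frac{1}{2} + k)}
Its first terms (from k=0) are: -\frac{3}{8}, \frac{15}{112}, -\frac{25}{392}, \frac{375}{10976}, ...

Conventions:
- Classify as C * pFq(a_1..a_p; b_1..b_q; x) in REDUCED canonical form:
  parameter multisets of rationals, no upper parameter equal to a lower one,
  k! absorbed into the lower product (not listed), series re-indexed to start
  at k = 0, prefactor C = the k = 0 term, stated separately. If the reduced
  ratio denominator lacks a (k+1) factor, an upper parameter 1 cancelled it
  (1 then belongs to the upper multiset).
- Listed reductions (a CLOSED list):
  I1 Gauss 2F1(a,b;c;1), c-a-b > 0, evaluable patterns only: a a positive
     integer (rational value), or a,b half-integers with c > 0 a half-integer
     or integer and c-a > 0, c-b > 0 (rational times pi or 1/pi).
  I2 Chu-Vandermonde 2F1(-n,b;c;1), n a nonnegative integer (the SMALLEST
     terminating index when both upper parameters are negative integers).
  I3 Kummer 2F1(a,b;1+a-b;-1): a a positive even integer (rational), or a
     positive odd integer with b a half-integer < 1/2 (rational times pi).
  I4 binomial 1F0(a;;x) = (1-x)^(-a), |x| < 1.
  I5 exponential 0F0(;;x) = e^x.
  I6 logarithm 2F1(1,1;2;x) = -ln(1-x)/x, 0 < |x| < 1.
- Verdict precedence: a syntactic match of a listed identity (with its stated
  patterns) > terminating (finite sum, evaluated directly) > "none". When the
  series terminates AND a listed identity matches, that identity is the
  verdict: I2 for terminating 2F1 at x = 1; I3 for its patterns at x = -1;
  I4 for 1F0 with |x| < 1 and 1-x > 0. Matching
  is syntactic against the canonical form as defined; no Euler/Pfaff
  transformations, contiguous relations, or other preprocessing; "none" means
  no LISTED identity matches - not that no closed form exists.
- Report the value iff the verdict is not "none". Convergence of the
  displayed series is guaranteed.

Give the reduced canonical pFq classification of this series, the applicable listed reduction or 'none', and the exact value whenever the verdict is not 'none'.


This is -\frac{3}{8} * 2F1(1, 1; 2; -\frac{5}{7}) in reduced canonical form. Verdict at x = -\frac{5}{7}: the logarithmic series (I6) matches (the logarithm: parameters (1,1;2), x = -\frac{5}{7}). Hence: \left(-\frac{21}{40}\right) \cdot \ln\left(\frac{12}{7}\right).

Structural cue: with t_0 = -\frac{3}{8}, the factor k + 1/2 cancels (top and bottom), leaving C = -3/8.
Ratio: r(k) = -\frac{5}{7} * (k+1) (k+1) / [(k+2) (k+1)] - rational in k. x = -\frac{5}{7}; t_0 = -\frac{3}{8}; negate the roots.


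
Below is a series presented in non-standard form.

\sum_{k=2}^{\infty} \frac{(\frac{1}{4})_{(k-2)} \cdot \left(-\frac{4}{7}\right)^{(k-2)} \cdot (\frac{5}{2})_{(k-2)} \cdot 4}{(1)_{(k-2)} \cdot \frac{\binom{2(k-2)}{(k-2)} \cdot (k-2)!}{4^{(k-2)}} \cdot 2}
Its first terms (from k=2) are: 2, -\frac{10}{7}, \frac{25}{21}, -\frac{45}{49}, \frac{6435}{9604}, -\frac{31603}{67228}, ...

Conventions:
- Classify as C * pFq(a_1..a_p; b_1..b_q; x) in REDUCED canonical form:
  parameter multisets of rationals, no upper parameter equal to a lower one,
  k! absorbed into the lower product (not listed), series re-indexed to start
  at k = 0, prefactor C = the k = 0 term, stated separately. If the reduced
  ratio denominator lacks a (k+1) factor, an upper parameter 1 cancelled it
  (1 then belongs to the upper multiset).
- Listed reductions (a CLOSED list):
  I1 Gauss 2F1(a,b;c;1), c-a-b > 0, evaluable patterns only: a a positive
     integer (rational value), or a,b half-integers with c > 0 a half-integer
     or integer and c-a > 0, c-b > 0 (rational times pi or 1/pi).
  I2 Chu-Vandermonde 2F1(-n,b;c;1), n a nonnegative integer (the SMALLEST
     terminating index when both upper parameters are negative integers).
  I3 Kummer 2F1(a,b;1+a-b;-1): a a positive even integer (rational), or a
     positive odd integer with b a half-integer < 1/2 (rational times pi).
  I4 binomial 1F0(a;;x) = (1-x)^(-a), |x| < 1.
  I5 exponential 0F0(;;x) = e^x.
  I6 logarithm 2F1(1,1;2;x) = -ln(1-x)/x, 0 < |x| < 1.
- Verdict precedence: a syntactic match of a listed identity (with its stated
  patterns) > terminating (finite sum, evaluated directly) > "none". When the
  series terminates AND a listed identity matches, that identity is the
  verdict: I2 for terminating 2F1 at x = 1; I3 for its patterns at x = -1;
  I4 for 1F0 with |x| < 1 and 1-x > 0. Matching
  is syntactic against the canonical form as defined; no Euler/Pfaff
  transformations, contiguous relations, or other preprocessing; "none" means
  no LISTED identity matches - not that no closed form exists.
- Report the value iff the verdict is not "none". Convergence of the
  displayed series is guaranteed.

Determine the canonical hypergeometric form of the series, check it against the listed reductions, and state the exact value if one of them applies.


With C = 2: the canonical form is 2F1(\frac{1}{4}, \frac{5}{2}; \frac{1}{2}; -\frac{4}{7}). Verdict: none here - no I1-I6 shape fits x = -\frac{4}{7} with lower {\frac{1}{2}}.

The tell: t_0 being 2, (1)_k (C = 2) is k! itself.
Adjacent-term ratio: r(k) = -\frac{4}{7} * (k+\frac{1}{4}) (k+\frac{5}{2}) / [(k+\frac{1}{2}) (k+1)] - poly over poly, x = -\frac{4}{7} from leading terms; C = 2 at k = 0.


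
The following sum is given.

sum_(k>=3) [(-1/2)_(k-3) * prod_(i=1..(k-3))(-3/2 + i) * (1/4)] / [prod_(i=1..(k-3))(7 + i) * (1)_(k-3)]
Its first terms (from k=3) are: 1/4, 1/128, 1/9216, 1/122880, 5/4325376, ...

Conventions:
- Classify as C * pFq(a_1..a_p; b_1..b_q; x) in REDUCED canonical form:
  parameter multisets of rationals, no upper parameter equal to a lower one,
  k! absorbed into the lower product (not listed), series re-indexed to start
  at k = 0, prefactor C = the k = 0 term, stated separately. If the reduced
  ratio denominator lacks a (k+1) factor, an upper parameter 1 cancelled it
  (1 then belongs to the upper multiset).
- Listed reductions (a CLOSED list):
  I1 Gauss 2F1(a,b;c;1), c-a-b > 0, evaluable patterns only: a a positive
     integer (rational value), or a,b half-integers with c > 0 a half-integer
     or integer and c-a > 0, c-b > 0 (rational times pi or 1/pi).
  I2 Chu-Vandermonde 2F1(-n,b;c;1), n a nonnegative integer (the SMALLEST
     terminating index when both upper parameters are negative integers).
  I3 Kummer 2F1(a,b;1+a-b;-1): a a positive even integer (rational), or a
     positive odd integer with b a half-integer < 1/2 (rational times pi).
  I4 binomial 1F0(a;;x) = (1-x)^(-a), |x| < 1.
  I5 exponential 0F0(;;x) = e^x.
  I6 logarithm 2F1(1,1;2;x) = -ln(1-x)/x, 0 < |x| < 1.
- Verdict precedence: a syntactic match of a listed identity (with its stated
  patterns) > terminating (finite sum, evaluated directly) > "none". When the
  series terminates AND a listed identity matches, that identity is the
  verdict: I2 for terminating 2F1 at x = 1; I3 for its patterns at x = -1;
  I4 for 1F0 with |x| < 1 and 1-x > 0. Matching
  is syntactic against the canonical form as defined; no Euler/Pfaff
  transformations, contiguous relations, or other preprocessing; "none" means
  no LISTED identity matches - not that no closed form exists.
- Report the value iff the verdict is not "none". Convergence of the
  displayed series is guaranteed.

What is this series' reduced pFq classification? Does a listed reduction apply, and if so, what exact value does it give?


The series (x = 1) is 2F1: upper {-1/2, -1/2}, lower {8}, prefactor 1/4. Verdict: Gauss's theorem I1 (half-integer case) fires (x = 1; upper {-1/2, -1/2} half-integers, c = 8 in the evaluable pattern). Sum: (33554432/41409225) / pi.

Key observation: t_0 = 1/4 here, and the running product (C = 1/4, x = 1) telescopes to a rising factorial.
Step ratio: r(k) = 1 * (k-1/2) (k-1/2) / [(k+8) (k+1)] - rational; roots negated = parameters, x = 1, C = 1/4.


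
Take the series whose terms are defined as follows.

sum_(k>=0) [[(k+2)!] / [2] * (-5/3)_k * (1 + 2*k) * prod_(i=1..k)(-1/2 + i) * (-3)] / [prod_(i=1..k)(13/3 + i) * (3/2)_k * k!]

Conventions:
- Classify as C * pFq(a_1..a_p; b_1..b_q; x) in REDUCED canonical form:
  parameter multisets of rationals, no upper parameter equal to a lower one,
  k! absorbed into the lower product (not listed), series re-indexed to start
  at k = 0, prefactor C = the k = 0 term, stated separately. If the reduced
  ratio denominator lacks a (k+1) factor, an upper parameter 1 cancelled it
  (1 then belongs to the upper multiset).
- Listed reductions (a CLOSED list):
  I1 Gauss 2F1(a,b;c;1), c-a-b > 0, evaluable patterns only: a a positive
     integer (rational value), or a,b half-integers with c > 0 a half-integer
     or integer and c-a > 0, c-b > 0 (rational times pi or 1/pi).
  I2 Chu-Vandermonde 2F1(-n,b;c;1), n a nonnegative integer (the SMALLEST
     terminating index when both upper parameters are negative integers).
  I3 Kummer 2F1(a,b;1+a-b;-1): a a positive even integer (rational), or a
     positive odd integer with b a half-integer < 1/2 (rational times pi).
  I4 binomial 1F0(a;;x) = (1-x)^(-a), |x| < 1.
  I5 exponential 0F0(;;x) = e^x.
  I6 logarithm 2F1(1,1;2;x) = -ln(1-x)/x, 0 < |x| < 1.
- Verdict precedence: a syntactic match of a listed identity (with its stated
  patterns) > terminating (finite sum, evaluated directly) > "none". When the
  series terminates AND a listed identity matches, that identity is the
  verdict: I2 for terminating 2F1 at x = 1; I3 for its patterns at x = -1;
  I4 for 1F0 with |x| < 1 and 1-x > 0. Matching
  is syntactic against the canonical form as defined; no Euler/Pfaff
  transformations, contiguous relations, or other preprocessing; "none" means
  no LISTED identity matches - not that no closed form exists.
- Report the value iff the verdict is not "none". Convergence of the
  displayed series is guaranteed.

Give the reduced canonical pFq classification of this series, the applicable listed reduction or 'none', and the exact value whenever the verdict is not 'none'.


Structural cue: with t_0 = -3, the lower running product (C = -3) is a rising factorial.
Adjacent-term ratio: r(k) = 1 * (k-5/3) (k+3) / [(k+16/3) (k+1)] - rational in k. x = 1; t_0 = -3; negate the roots.

Reduced: x = 1, 2F1, upper = {-5/3, 3}, lower = {16/3}, C = -3. Verdict: this is Gauss's theorem (I1) (x = 1: the Gamma ratio telescopes since c-a-b = 4 > 0 and a = 3 in Z>0). Its exact value is -91/108.


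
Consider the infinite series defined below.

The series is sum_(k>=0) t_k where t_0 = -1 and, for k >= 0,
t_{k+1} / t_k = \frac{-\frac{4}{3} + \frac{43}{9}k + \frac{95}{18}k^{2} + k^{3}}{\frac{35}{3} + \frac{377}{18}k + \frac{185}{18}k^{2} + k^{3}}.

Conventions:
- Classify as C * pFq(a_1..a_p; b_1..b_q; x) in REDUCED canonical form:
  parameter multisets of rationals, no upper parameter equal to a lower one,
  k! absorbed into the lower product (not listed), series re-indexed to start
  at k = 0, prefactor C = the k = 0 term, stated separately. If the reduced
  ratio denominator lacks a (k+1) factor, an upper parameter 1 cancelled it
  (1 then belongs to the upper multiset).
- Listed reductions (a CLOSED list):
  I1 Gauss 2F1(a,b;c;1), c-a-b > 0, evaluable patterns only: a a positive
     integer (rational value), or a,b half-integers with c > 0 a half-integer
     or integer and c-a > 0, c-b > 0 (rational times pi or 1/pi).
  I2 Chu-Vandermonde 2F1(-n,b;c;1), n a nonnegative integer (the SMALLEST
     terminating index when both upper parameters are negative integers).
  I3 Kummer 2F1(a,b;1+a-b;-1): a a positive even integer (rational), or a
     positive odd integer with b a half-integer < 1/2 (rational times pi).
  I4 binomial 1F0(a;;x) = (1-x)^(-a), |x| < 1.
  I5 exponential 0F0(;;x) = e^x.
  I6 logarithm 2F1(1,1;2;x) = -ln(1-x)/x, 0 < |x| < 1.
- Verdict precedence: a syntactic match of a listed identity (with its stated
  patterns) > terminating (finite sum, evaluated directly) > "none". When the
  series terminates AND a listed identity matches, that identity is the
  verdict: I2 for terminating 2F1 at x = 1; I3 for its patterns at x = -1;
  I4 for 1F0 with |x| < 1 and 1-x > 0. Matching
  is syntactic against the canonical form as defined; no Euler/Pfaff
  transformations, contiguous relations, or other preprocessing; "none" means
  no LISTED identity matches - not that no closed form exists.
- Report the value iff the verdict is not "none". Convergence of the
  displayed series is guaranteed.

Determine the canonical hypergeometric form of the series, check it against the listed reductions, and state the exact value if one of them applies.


The series (x = 1) is 2F1: upper {-\frac{2}{9}, 4}, lower {\frac{70}{9}}, prefactor -1. Verdict at x = 1: the Gauss summation I1 matches (x = 1: the Gamma ratio telescopes since c-a-b = 4 > 0 and a = 4 in Z>0). Sum: -\frac{579683}{688905}.

Key step: t_0 = -1 here, and factor the ratio over Q (prefactor -1): negated roots = parameters.
Ratio: r(k) = 1 * (k-\frac{2}{9}) (k+4) / [(k+\frac{70}{9}) (k+1)] ; factor over Q: parameters, x = 1, and C = -1.


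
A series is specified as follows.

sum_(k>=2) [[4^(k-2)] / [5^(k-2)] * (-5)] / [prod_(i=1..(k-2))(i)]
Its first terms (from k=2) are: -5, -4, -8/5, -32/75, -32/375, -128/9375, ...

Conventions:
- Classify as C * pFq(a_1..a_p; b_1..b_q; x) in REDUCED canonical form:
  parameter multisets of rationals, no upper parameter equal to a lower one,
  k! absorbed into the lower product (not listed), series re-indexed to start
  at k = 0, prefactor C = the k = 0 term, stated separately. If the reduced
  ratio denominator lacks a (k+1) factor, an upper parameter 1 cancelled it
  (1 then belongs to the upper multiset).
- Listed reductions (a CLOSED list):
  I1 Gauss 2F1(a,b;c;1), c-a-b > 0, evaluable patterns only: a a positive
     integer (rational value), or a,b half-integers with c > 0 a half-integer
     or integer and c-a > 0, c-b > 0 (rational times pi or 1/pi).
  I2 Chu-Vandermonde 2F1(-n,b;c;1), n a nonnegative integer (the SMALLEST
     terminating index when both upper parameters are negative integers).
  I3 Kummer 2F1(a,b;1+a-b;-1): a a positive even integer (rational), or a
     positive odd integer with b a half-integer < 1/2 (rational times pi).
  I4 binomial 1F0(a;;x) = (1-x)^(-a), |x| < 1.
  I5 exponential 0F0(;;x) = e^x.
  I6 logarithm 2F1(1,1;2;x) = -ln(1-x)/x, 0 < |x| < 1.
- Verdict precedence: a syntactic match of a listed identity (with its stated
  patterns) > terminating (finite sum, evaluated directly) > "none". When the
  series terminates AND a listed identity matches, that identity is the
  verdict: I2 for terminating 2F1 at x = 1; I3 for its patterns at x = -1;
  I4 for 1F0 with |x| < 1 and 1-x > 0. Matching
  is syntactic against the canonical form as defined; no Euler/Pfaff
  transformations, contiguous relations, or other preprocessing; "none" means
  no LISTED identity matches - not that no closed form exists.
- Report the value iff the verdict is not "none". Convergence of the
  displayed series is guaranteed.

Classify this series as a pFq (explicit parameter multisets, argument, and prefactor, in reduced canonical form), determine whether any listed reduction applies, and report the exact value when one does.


This is -5 * 0F0(-; -; 4/5) in reduced canonical form. Verdict (x = 4/5): the I5 exponential reduction applies (the 0F0 exponential series at x = 4/5). Value: (-5) * e^(4/5).

Key observation: t_0 = -5 here, and the product of the first k integers (C = -5, x = 4/5) is k!.
Step ratio: r(k) = (4/5) * 1 / [(k+1)] - rational in k. x = (4/5); t_0 = -5; negate the roots.


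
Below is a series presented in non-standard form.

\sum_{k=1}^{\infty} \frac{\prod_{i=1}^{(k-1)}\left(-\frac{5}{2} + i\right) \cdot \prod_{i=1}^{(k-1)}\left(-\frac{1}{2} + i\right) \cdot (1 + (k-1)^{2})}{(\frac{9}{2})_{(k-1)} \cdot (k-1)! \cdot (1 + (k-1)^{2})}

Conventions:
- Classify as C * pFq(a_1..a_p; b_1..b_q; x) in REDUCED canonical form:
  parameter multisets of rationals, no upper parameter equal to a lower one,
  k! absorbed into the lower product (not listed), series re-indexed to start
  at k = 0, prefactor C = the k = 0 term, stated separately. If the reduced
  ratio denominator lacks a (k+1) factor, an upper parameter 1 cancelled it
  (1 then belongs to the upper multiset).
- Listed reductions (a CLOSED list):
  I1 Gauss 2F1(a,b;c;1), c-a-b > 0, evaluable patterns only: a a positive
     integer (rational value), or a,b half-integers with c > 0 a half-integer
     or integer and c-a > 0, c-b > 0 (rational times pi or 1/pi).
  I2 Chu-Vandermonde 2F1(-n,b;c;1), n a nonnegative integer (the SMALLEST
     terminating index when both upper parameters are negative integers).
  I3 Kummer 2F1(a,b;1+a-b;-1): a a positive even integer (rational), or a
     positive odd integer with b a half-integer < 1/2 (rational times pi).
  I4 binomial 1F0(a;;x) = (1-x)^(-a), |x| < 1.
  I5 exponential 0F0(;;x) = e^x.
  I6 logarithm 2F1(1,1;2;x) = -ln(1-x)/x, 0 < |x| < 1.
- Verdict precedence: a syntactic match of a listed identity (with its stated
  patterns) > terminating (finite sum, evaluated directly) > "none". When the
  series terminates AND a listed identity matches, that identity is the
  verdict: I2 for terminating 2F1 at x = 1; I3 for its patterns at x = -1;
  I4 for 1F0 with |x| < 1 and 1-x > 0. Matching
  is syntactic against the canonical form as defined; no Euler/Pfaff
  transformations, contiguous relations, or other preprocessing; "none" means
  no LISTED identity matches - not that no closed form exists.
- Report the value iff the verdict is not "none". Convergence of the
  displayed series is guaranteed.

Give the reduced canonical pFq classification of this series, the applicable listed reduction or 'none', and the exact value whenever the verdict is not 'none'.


This is 1 * 2F1(-\frac{3}{2}, \frac{1}{2}; \frac{9}{2}; 1) in reduced canonical form. Verdict: this is the half-integer Gauss pattern (I1) (x = 1; upper {-\frac{3}{2}, \frac{1}{2}} half-integers, c = \frac{9}{2} in the evaluable pattern). Exact value: \frac{2205}{8192} \cdot \pi.

Key step: t_0 being 1, the running product (C = 1, x = 1) telescopes to a rising factorial.
Consecutive-term ratio: r(k) = 1 * (k-\frac{3}{2}) (k+\frac{1}{2}) / [(k+\frac{9}{2}) (k+1)] ; factor over Q: parameters, x = 1, and C = 1.


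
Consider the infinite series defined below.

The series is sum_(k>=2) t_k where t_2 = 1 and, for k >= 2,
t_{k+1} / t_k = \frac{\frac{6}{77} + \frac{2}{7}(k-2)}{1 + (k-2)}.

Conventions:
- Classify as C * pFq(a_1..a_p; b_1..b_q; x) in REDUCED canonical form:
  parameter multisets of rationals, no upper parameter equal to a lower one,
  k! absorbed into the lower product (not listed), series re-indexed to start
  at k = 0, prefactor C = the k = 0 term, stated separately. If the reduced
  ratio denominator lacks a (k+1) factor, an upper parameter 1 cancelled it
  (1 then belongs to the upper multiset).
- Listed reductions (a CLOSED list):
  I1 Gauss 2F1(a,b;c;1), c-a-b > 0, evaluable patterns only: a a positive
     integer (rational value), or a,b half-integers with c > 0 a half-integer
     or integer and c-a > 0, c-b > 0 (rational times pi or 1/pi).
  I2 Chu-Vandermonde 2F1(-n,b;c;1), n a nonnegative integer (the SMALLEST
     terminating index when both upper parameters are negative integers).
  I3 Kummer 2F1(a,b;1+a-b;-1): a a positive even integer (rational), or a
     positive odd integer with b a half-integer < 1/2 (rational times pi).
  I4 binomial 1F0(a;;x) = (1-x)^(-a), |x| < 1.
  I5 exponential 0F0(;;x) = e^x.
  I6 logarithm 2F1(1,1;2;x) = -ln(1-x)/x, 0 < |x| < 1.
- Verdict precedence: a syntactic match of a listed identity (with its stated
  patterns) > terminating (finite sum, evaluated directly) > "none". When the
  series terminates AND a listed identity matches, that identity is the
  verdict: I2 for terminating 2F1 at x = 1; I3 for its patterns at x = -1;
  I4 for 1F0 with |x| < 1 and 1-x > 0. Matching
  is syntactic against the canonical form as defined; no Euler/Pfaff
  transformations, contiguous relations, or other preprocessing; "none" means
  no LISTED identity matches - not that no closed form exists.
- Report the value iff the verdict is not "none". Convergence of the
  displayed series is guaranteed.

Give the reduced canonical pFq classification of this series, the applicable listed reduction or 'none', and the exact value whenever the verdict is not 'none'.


At argument \frac{2}{7}: a 1F0 with upper {\frac{3}{11}}, lower {-}, scaled by C = 1. Verdict: the I4 binomial reduction applies (the 1F0 binomial series: exponent -3/11, x = \frac{2}{7}). Value: \left(\frac{5}{7}\right)^{-\frac{3}{11}}.

The tell: t_0 being 1, factor the ratio over Q (C = 1): negated roots = parameters.
Consecutive-term ratio: r(k) = \frac{2}{7} * (k+\frac{3}{11}) / [(k+1)] - poly over poly, x = \frac{2}{7} from leading terms; C = 1 at k = 0.


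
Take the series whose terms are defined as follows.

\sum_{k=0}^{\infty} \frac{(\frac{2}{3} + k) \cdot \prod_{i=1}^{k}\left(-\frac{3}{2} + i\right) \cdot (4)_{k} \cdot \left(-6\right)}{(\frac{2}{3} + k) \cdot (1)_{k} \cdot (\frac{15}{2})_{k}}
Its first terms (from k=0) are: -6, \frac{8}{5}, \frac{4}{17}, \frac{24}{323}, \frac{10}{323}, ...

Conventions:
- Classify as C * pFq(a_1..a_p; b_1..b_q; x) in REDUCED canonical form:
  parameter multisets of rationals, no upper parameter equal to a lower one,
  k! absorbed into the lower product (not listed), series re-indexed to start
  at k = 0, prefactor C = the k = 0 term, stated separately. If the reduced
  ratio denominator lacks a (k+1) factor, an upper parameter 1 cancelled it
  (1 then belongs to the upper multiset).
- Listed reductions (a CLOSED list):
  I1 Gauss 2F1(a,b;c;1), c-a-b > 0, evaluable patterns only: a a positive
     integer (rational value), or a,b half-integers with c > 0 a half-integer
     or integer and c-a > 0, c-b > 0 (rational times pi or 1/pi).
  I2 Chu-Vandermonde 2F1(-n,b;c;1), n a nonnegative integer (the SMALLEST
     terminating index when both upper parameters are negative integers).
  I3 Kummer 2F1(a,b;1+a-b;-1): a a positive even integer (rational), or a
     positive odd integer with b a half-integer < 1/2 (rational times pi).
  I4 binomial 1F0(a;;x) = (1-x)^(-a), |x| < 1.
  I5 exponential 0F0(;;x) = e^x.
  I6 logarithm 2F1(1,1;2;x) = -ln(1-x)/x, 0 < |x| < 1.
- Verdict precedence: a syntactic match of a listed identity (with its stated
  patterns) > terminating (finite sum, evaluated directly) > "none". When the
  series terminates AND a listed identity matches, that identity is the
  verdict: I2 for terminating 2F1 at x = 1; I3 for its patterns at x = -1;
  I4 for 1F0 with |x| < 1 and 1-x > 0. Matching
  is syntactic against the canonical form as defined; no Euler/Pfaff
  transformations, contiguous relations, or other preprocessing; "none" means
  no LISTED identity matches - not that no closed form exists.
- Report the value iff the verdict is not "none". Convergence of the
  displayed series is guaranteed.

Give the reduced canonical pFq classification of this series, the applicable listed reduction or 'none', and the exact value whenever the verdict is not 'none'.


This is -6 * 2F1(-\frac{1}{2}, 4; \frac{15}{2}; 1) in reduced canonical form. Verdict: this is Gauss's theorem (I1) (x = 1: the Gamma ratio telescopes since c-a-b = 4 > 0 and a = 4 in Z>0). Hence: -\frac{1287}{320}.

First insight: from the first term -6: k + 2/3 divides numerator and denominator alike; C = -6, x = 1 after cancelling.
Ratio: r(k) = 1 * (k-\frac{1}{2}) (k+4) / [(k+\frac{15}{2}) (k+1)] - poly over poly, x = 1 from leading terms; C = -6 at k = 0.


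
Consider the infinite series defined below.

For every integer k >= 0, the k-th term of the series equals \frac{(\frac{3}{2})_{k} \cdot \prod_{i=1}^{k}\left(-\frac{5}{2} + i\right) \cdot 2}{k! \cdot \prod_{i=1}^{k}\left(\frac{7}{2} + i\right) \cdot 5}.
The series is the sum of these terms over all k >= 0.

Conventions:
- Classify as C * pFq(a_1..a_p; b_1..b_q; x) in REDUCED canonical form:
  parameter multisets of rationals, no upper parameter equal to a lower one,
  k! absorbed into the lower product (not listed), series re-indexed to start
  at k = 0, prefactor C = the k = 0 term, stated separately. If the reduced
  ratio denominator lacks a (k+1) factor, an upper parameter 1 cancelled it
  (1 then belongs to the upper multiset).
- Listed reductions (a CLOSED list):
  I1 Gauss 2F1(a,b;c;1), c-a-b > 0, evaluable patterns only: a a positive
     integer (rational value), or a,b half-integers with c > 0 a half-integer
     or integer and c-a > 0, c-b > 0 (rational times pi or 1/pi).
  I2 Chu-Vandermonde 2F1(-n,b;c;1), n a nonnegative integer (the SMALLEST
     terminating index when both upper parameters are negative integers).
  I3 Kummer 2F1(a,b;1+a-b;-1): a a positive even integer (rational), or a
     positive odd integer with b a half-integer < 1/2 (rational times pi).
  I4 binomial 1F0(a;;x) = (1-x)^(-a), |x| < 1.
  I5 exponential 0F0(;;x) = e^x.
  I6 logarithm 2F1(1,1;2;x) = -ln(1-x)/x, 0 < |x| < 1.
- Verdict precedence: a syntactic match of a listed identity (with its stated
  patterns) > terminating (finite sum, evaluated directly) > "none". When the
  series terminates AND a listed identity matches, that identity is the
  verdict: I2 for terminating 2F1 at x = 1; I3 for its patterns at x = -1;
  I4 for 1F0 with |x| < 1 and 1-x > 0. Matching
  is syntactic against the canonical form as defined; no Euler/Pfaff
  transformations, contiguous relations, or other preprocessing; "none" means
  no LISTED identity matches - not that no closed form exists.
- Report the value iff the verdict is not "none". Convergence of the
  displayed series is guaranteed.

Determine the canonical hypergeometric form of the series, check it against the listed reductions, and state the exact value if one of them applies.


Key observation: from the first term \frac{2}{5}: the lower running product (C = 2/5, x = 1) is a rising factorial.
Term ratio: r(k) = 1 * (k-\frac{3}{2}) (k+\frac{3}{2}) / [(k+\frac{9}{2}) (k+1)] - rational; roots negated = parameters, x = 1, C = \frac{2}{5}.

The series (x = 1) is 2F1: upper {-\frac{3}{2}, \frac{3}{2}}, lower {\frac{9}{2}}, prefactor \frac{2}{5}. Verdict (x = 1): Gauss's theorem I1 (half-integer case) applies (x = 1; upper {-\frac{3}{2}, \frac{3}{2}} half-integers, c = \frac{9}{2} in the evaluable pattern). Exact value: \frac{147}{2048} \cdot \pi.


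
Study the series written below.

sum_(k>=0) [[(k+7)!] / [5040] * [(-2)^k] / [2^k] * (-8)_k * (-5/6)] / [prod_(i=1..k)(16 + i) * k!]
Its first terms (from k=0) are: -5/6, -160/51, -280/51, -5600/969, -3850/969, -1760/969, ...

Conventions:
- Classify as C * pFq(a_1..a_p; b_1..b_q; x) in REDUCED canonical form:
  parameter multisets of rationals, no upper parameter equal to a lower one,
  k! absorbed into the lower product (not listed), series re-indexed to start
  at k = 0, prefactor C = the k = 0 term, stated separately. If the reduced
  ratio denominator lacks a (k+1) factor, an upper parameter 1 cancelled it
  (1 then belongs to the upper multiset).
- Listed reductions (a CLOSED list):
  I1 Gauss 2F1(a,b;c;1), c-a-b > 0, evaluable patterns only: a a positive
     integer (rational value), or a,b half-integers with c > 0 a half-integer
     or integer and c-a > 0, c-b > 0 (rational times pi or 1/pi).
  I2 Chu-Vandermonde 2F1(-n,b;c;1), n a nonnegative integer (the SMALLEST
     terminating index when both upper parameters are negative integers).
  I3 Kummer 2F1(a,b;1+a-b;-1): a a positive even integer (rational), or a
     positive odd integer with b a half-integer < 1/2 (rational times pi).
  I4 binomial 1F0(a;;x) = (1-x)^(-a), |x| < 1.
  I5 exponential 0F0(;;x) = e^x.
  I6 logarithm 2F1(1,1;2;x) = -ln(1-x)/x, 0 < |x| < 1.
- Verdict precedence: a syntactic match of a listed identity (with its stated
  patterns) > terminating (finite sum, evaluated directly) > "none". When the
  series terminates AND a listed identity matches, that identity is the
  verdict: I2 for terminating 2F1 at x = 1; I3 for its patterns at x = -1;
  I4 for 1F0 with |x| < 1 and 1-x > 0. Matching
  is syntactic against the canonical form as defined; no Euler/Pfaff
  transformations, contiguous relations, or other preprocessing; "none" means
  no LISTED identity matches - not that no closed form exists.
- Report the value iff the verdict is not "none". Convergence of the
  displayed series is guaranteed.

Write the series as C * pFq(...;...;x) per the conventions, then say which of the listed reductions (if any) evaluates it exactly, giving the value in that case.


Reduced: x = -1, 2F1, upper = {-8, 8}, lower = {17}, C = -5/6. Verdict (x = -1): Kummer (I3) applies (x = -1; c = 17 equals 1+a-b for upper {-8, 8}: listed pattern). Sum: -65/3.

The tell: with t_0 = -5/6, the two k-th powers (C = -5/6, x = -1) combine into one argument.
Step ratio: r(k) = (-1) * (k-8) (k+8) / [(k+17) (k+1)] - poly over poly, x = (-1) from leading terms; C = -5/6 at k = 0.


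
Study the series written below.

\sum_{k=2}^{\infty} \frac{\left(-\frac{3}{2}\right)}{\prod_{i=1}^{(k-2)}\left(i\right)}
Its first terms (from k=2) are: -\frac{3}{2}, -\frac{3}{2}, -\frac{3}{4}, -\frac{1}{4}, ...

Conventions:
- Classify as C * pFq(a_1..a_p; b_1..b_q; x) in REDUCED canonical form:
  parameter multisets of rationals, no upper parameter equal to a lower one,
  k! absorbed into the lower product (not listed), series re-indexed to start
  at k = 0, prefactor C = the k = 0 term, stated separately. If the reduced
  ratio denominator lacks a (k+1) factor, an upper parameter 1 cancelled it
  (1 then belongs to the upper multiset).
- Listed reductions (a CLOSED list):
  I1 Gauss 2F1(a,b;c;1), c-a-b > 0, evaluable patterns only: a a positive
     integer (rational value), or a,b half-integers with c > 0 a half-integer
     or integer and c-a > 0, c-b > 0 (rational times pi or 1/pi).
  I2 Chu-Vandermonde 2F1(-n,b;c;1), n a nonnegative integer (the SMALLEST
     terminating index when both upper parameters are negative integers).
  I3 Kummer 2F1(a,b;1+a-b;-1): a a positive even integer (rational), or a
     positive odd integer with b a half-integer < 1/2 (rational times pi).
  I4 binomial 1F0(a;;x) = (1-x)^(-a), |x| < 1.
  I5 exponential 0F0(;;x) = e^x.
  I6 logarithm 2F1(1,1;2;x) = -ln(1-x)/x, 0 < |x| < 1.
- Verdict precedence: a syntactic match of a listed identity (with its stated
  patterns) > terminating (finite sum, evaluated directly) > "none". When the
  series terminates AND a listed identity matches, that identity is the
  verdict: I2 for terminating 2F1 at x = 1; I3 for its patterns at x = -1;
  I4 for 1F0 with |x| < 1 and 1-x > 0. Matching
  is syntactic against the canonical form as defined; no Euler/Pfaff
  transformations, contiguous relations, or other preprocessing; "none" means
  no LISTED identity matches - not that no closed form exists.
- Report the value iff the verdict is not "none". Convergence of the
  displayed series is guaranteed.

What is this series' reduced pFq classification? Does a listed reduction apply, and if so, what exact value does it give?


At argument 1: a 0F0 with upper {-}, lower {-}, scaled by C = -\frac{3}{2}. Verdict: the I5 exponential reduction fires (the 0F0 exponential series at x = 1). Hence: \left(-\frac{3}{2}\right) \cdot e^{1}.

Structural cue: from the first term -\frac{3}{2}: the product of the first k integers (C = -3/2) is k!.
Step ratio: r(k) = 1 * 1 / [(k+1)] ; factor over Q: parameters, x = 1, and C = -\frac{3}{2}.


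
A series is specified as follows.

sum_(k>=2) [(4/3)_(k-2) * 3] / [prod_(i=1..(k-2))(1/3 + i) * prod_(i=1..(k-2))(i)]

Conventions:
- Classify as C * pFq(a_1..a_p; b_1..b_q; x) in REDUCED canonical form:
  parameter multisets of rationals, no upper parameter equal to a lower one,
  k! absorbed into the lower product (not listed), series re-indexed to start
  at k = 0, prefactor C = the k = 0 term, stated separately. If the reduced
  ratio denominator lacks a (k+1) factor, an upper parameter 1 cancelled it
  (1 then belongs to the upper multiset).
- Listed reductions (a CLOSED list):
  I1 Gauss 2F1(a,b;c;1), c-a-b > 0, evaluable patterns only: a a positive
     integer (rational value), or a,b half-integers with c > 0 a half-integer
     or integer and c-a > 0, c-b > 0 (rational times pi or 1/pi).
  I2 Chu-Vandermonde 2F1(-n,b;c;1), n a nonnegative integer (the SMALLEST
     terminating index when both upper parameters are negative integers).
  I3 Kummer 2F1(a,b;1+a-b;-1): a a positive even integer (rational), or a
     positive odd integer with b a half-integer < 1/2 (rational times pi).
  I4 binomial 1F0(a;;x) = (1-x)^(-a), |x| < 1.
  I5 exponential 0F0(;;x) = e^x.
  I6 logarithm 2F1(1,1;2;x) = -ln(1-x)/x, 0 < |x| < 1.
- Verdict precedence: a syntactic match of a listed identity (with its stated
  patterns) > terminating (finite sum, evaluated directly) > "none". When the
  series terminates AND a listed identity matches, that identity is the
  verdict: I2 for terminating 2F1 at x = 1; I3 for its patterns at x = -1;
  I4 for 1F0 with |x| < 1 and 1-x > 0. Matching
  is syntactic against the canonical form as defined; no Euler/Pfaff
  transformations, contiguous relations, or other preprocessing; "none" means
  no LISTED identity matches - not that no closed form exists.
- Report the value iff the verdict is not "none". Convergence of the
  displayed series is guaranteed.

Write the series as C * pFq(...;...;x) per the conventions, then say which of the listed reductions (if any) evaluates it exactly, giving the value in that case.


Prefactor 3, argument 1: 0F0 with upper {-} over lower {-}. Verdict: the I5 exponential reduction applies (the 0F0 exponential series at x = 1). Exact value: 3 * e^(1).

Key observation: t_0 = 3 here, and the parameter 4/3 appears in both the upper and lower lists and cancels.
Step ratio: r(k) = 1 * 1 / [(k+1)] - poly over poly, x = 1 from leading terms; C = 3 at k = 0.


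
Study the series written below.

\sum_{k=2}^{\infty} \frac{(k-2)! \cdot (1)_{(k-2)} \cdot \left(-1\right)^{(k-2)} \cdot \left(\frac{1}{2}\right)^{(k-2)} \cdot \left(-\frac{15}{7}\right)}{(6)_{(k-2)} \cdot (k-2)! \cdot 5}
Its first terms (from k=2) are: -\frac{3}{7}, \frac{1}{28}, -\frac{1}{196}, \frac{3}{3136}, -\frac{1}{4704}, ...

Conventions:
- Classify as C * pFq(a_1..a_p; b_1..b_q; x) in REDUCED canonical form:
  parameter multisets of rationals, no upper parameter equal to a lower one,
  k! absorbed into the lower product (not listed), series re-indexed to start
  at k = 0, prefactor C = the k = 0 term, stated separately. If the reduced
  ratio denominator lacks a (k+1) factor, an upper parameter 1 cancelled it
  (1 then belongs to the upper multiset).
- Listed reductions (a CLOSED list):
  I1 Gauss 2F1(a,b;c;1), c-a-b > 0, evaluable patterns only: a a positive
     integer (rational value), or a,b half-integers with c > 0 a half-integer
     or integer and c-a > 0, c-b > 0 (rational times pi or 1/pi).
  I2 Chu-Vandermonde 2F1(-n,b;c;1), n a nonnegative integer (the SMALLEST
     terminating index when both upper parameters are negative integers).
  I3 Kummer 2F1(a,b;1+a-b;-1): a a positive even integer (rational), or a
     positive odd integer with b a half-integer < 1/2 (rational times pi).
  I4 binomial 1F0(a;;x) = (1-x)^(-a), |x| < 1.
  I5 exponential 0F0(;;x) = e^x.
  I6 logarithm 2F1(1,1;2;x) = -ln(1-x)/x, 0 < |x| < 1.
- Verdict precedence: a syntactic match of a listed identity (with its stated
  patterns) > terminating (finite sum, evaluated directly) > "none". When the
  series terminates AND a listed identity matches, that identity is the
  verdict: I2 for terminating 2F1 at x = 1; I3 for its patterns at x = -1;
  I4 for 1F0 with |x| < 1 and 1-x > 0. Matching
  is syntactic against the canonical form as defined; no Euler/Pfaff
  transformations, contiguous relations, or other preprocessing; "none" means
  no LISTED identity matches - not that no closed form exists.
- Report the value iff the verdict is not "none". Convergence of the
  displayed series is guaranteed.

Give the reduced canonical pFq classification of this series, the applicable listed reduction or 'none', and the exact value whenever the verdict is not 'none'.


With C = -\frac{3}{7}: the canonical form is 2F1(1, 1; 6; -\frac{1}{2}). Verdict: no listed reduction: x = -\frac{1}{2} and upper {1, 1} fail every I1-I6 pattern.

The tell: t_0 being -\frac{3}{7}, the (-1)^k factor (prefactor -3/7) folds into the argument's sign.
Consecutive-term ratio: r(k) = -\frac{1}{2} * (k+1) (k+1) / [(k+6) (k+1)] - rational in k. x = -\frac{1}{2}; t_0 = -\frac{3}{7}; negate the roots.
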